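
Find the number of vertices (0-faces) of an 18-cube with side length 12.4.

Choose 0 of 18 axes to span the face (C(18,0) = 1 way), then fix each of the remaining 18 coordinates at one of its two extreme values (2^18 = 262144 ways): 1·262144 = 262144.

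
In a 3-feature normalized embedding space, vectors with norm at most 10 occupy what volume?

V = 4000·π/3 ≈ 4188.79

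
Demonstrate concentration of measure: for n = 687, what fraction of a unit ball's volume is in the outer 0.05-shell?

1 - (1-0.05)^687 ≈ 1 - 4.967e-16 ≈ (100 - 4.44e-14)%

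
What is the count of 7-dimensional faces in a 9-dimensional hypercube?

f_7(9-cube) = (9 choose 7) · 2^2 = 144.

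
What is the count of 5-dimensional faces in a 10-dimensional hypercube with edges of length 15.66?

An n-cube has C(n,k)·2^(n-k) k-faces. Here C(10,5)·2^5 = 252·32 = 8064.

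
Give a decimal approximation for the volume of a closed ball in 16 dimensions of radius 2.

The n-ball volume is π^(n/2)·r^n/Γ(n/2+1). With n=16, r=2: V = 512·π^8/315 ≈ 15422.6.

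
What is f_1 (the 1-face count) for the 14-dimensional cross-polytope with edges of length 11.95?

Number of 1-faces = 2^(1+1) · C(14,1+1) = 4 · 91 = 364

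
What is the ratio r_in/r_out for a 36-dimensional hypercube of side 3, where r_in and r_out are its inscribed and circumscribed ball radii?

r_in / r_out = (3/2) / (3√36/2) = 1/√36 ≈ 0.166667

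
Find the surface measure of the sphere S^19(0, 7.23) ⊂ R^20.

The surface area of an n-ball is 2π^(n/2) r^(n-1) / Γ(n/2). For n=20, r=7.23: 1.08741e+16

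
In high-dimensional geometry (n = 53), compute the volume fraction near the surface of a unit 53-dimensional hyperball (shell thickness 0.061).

1 - (1-0.061)^53 ≈ 0.964414 ≈ 96.44%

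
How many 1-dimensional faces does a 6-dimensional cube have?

Number of 1-faces = C(6,1) · 2^(6-1) = 6 · 32 = 192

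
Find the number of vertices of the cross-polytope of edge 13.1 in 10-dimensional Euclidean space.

An n-cross-polytope has 2^(k+1)·C(n,k+1) k-faces. Here 2^1·C(10,1) = 2·10 = 20.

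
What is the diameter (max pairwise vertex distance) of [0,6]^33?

Diagonal = √33 · 6 ≈ 34.4674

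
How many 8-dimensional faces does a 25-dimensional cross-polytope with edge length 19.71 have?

f_8(25-orthoplex) = 2^9 · (25 choose 9) = 1046003200.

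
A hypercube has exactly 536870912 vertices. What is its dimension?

The n-cube has 2^n vertices, and 536870912 = 2^29, so n = 29.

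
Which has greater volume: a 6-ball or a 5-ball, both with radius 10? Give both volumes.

V_6(10) ≈ 5.16771e+06. V_5(10) ≈ 526379. The 6-ball is larger.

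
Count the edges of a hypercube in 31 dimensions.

Each of the 2^31 = 2147483648 vertices has degree 31; total edges = 31·2^31/2 = 33285996544.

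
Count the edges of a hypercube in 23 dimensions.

Number of 1-faces = C(23,1)·2^(23-1) = 23·4194304 = 96468992.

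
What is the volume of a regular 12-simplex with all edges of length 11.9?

For a regular n-simplex with edge a, V = (a^n / n!)·√((n+1)/2^n). With a=11.9, n=12: V ≈ 948.458.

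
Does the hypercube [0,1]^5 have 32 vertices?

True. The 5-cube has 2^5 = 32 vertices.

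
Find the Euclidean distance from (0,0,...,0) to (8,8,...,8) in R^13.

The space diagonal of an n-cube of side s is s√n. Here 8·√13 ≈ 28.8444.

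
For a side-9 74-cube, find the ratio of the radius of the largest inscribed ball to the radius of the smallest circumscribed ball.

r_in / r_out = (9/2) / (9√74/2) = 1/√74 ≈ 0.116248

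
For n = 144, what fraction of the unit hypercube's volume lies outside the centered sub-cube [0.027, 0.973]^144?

The inner cube has side 1-2·0.027 = 0.946 and volume (0.946)^144 ≈ 0.0003375, so the shell holds 0.999662 of the volume.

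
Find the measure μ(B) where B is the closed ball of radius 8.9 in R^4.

Volume = π^{4/2}·(8.9)^4/Γ(3) ≈ 30962.1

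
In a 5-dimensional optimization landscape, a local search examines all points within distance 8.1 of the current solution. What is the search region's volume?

Volume = π^{5/2}·(8.1)^5/Γ(7/2) ≈ 183537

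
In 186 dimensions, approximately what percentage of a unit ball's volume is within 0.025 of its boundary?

1 - (1-0.025)^186 ≈ 0.990987 ≈ 99.10%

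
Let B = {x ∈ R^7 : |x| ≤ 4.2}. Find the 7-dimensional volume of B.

Volume = π^{7/2}·(4.2)^7/Γ(9/2) ≈ 108924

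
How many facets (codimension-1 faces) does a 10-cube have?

An n-cube has C(n,k)·2^(n-k) k-faces. Here C(10,9)·2^1 = 10·2 = 20.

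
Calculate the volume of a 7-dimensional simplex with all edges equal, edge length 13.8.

Volume = 13.8^7 · √(8/2^7) / 7! ≈ 4727.84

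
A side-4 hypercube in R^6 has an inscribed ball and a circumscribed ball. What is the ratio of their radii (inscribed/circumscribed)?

r_in = 4/2 (half the side); r_out = 4√6/2 (half the diagonal). Ratio = 1/√6 ≈ 0.408248.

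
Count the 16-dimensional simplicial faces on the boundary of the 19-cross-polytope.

Each 16-face is the convex hull of 17 vertices, one chosen as ±e_i from each of 17 distinct axes: 2^17·C(19,17) = 22413312.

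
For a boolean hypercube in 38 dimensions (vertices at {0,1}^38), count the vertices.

An n-cube has 2^n vertices; for n = 38 that is 2^38 = 274877906944.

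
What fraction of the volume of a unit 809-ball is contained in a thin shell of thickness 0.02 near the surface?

V(inner)/V(outer) = ((1-0.02)/1)^809 ≈ 7.978e-08, so the shell fraction is 0.9999999202.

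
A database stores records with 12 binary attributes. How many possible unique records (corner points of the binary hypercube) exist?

Number of vertices = 2^12 = 4096.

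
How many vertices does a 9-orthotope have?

The 9-cube has 2^9 = 512 vertices.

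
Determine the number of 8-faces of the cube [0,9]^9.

Number of 8-faces = C(9,8) · 2^(9-8) = 9 · 2 = 18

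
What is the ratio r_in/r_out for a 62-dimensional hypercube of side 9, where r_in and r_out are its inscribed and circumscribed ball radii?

r_in / r_out = (9/2) / (9√62/2) = 1/√62 ≈ 0.127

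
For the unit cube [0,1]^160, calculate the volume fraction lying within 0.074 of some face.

The inner cube has side 1-2·0.074 = 0.852 and volume (0.852)^160 ≈ 7.419e-12, so the shell holds 1 - 7.419e-12 of the volume.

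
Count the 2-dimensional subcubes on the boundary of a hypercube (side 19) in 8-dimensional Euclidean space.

Choose 2 of 8 axes to span the face (C(8,2) = 28 ways), then fix each of the remaining 6 coordinates at one of its two extreme values (2^6 = 64 ways): 28·64 = 1792.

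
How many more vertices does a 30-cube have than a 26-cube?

The 30-cube has 2^30 = 1073741824 vertices. The 26-cube has 2^26 = 67108864 vertices. Difference: 1073741824 - 67108864 = 1006632960.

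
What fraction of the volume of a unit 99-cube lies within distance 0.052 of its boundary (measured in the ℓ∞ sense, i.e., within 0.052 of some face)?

Shell fraction = 1 - (1-0.104)^99 ≈ 0.999981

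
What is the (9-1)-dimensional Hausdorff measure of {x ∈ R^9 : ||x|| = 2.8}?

The surface area of an n-ball is 2π^(n/2) r^(n-1) / Γ(n/2). For n=9, r=2.8: 112156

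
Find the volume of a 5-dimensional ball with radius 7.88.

Volume = π^{5/2}·(7.88)^5/Γ(7/2) ≈ 159930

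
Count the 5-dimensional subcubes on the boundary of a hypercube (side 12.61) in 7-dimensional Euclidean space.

Choose 5 of 7 axes to span the face (C(7,5) = 21 ways), then fix each of the remaining 2 coordinates at one of its two extreme values (2^2 = 4 ways): 21·4 = 84.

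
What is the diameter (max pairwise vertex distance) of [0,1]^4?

||(1,1,...,1)|| = √(4)·1 = 2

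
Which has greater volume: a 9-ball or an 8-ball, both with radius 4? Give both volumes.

V_9(4) ≈ 864684. V_8(4) ≈ 265992. The 9-ball is larger.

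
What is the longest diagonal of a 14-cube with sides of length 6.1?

The space diagonal of an n-cube of side s is s√n. Here 6.1·√14 ≈ 22.8241.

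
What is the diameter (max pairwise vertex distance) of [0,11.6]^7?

||(11.6,11.6,...,11.6)|| = √(7)·11.6 ≈ 30.6907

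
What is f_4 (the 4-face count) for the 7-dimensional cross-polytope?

An n-cross-polytope has 2^(k+1)·C(n,k+1) k-faces. Here 2^5·C(7,5) = 32·21 = 672.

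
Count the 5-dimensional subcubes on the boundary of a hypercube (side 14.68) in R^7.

Number of 5-faces = C(7,5) · 2^(7-5) = 21 · 4 = 84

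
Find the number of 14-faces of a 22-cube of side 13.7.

f_14(22-cube) = (22 choose 14) · 2^8 = 81861120.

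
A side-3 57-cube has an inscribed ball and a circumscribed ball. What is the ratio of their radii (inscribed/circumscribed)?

r_in / r_out = (3/2) / (3√57/2) = 1/√57 ≈ 0.132453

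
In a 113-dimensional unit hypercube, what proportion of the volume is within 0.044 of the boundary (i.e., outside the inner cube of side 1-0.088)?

The inner cube has side 1-2·0.044 = 0.912 and volume (0.912)^113 ≈ 3.016e-05, so the shell holds 0.99997 of the volume.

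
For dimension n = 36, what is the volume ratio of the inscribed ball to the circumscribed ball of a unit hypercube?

The radii are 1/2 and 1√36/2, so the volume ratio is (1/√36)^36 = 36^{-36/2} ≈ 9.69516e-29.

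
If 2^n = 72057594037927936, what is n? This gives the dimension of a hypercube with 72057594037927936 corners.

2^n = 72057594037927936 ⇒ n = log_2(72057594037927936) = 56.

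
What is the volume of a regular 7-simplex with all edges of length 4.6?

Volume = 4.6^7 · √(8/2^7) / 7! ≈ 2.16179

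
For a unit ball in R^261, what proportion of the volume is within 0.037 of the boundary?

1 - (1-0.037)^261 ≈ 0.999947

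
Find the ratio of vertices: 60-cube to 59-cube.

The 60-cube has 2^60 = 1152921504606846976 vertices. The 59-cube has 2^59 = 576460752303423488 vertices. Ratio: 1152921504606846976/576460752303423488 = 2.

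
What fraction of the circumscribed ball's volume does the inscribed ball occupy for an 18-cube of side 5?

The radii are 5/2 and 5√18/2, so the volume ratio is (1/√18)^18 = 18^{-18/2} ≈ 5.04136e-12.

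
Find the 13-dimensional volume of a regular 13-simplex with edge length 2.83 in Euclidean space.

Volume = 2.83^13 · √(14/2^13) / 13! ≈ 4.95807e-06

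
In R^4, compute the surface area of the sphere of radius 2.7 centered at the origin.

S = n·V_n(r)/r = 4·V_4(2.7)/2.7 (volume-to-surface relation), giving 388.527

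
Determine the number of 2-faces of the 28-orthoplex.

An n-cross-polytope has 2^(k+1)·C(n,k+1) k-faces. Here 2^3·C(28,3) = 8·3276 = 26208.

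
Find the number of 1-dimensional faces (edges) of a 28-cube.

An n-cube has n·2^(n-1) edges. With n = 28: 28·134217728 = 3758096384.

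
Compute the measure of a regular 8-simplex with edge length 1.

V_8 = √(9) · 1^8 / (8! · 2^(8/2)) ≈ 4.6503e-06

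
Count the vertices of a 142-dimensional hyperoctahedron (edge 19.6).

The 142-dimensional cross-polytope has 2n = 2·142 = 284 vertices.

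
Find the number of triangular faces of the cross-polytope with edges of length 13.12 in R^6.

An n-cross-polytope has 2^(k+1)·C(n,k+1) k-faces. Here 2^3·C(6,3) = 8·20 = 160.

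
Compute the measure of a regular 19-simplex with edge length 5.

V_19 = √(20) · 5^19 / (19! · 2^(19/2)) ≈ 9.68424e-07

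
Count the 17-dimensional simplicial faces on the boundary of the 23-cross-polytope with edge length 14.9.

f_17(23-orthoplex) = 2^18 · (23 choose 18) = 8820883456.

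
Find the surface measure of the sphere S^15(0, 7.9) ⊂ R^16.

The surface area of an n-ball is 2π^(n/2) r^(n-1) / Γ(n/2). For n=16, r=7.9: 1.097e+14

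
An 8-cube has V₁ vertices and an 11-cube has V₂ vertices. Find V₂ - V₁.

V₁ = 2^8 = 256. V₂ = 2^11 = 2048. V₂ - V₁ = 1792.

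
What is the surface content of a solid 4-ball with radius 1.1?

|∂B_4(1.1)| ≈ 26.2729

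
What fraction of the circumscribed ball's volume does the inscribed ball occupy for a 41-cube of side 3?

The radii are 3/2 and 3√41/2, so the volume ratio is (1/√41)^41 = 41^{-41/2} ≈ 8.66824e-34.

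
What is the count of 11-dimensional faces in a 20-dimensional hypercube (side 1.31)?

An n-cube has C(n,k)·2^(n-k) k-faces. Here C(20,11)·2^9 = 167960·512 = 85995520.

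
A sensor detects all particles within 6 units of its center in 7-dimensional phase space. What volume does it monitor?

V_7(6) = π^(7/2) · (6)^7 / Γ(7/2 + 1) = 1492992·π^3/35 ≈ 1.32263e+06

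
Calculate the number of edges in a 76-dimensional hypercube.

The 76-cube has n·2^(n-1) = 76·2^75 = 76·37778931862957161709568 = 2871198821584744289927168 edges.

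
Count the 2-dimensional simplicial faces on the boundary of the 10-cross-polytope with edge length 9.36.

Number of 2-faces = 2^(2+1) · C(10,2+1) = 8 · 120 = 960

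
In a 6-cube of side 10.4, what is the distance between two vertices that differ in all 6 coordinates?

Diagonal = √6 · 10.4 ≈ 25.4747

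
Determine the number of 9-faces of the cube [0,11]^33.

Choose 9 of 33 axes to span the face (C(33,9) = 38567100 ways), then fix each of the remaining 24 coordinates at one of its two extreme values (2^24 = 16777216 ways): 38567100·16777216 = 647048567193600.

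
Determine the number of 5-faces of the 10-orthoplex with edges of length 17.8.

An n-cross-polytope has 2^(k+1)·C(n,k+1) k-faces. Here 2^6·C(10,6) = 64·210 = 13440.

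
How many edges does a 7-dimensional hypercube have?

An n-cube has n·2^(n-1) edges. With n = 7: 7·64 = 448.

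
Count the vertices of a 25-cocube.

The vertices are ±e_1, ..., ±e_25, so there are 2·25 = 50.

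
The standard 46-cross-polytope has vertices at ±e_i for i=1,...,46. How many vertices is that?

Number of vertices = 2n = 92.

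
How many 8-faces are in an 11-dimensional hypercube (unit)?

Number of 8-faces = C(11,8) · 2^(11-8) = 165 · 8 = 1320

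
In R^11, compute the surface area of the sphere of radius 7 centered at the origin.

|∂B_11(7)| = 2582630848·π^5/135 ≈ 5.85434e+09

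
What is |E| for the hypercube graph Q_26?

Each of the 2^26 = 67108864 vertices has degree 26; total edges = 26·2^26/2 = 872415232.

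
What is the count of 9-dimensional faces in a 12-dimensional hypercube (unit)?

Number of 9-faces = C(12,9) · 2^(12-9) = 220 · 8 = 1760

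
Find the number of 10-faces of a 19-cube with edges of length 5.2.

An n-cube has C(n,k)·2^(n-k) k-faces. Here C(19,10)·2^9 = 92378·512 = 47297536.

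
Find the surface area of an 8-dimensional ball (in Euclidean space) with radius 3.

The surface area of an n-ball is 2π^(n/2) r^(n-1) / Γ(n/2). For n=8, r=3: 729·π^4 ≈ 71011.2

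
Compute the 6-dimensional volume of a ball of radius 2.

Volume = π^{6/2}·(2)^6/Γ(4) = 32·π^3/3 ≈ 330.734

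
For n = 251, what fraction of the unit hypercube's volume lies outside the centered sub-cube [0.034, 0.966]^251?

Shell fraction = 1 - (1-0.068)^251 ≈ 0.9999999789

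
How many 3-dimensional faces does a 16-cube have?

An n-cube has C(n,k)·2^(n-k) k-faces. Here C(16,3)·2^13 = 560·8192 = 4587520.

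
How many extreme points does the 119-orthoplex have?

The 119-dimensional cross-polytope has 2n = 2·119 = 238 vertices.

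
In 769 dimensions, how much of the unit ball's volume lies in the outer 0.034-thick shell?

1 - (1-0.034)^769 ≈ 1 - 2.802e-12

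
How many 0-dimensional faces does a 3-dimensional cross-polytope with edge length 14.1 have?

An n-cross-polytope has 2^(k+1)·C(n,k+1) k-faces. Here 2^1·C(3,1) = 2·3 = 6.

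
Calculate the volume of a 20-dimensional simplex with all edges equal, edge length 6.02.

Volume = 6.02^20 · √(21/2^20) / 20! ≈ 7.18811e-06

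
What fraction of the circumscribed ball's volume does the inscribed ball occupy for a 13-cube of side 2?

Volume scales as r^n, and r_in/r_out = 1/√13, giving (1/√13)^13 ≈ 5.74603e-08.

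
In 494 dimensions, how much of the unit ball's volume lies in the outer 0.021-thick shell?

Shell fraction = 1 - (1-0.021)^494 ≈ 0.999972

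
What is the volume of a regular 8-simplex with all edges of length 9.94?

V_8 = √(9) · 9.94^8 / (8! · 2^(8/2)) ≈ 443.172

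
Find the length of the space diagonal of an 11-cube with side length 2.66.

||(2.66,2.66,...,2.66)|| = √(11)·2.66 ≈ 8.82222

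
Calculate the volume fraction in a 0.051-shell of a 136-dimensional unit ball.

Shell fraction = 1 - (1-0.051)^136 ≈ 0.999191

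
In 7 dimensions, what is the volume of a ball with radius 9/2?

V_7(9/2) = π^(7/2) · (9/2)^7 / Γ(7/2 + 1) = 1594323·π^3/280 ≈ 176550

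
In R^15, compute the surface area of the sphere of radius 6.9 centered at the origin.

S_15(6.9) = 2·π^(15/2)·(6.9)^14 / Γ(15/2) ≈ 3.17255e+12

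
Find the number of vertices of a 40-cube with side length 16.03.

Each vertex is a binary string of length 40, so there are 2^40 = 1099511627776.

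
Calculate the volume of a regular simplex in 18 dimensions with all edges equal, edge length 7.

Volume = 7^18 · √(19/2^18) / 18! ≈ 0.00216536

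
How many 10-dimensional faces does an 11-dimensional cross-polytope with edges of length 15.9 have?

An n-cross-polytope has 2^(k+1)·C(n,k+1) k-faces. Here 2^11·C(11,11) = 2048·1 = 2048.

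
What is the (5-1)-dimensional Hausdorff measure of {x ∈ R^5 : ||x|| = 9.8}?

The surface area of an n-ball is 2π^(n/2) r^(n-1) / Γ(n/2). For n=5, r=9.8: 242758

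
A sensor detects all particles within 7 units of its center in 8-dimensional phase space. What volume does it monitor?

Volume = π^{8/2}·(7)^8/Γ(5) = 5764801·π^4/24 ≈ 2.33977e+07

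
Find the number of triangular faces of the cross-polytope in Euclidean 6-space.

An n-cross-polytope has 2^(k+1)·C(n,k+1) k-faces. Here 2^3·C(6,3) = 8·20 = 160.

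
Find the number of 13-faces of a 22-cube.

Choose 13 of 22 axes to span the face (C(22,13) = 497420 ways), then fix each of the remaining 9 coordinates at one of its two extreme values (2^9 = 512 ways): 497420·512 = 254679040.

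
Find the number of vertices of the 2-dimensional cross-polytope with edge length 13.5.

The 2-dimensional cross-polytope has 2n = 2·2 = 4 vertices.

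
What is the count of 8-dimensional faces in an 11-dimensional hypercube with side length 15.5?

Choose 8 of 11 axes to span the face (C(11,8) = 165 ways), then fix each of the remaining 3 coordinates at one of its two extreme values (2^3 = 8 ways): 165·8 = 1320.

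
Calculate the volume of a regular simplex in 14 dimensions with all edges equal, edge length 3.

V_14 = √(15) · 3^14 / (14! · 2^(14/2)) ≈ 1.66006e-06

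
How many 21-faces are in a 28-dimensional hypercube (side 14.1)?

Number of 21-faces = C(28,21) · 2^(28-21) = 1184040 · 128 = 151557120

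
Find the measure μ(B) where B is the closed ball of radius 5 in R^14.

V = 1220703125·π^7/1008 ≈ 3.65762e+09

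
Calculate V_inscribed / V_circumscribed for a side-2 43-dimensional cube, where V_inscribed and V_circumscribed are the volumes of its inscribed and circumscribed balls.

The radii are 2/2 and 2√43/2, so the volume ratio is (1/√43)^43 = 43^{-43/2} ≈ 7.59326e-36.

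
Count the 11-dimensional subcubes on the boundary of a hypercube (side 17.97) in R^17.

Choose 11 of 17 axes to span the face (C(17,11) = 12376 ways), then fix each of the remaining 6 coordinates at one of its two extreme values (2^6 = 64 ways): 12376·64 = 792064.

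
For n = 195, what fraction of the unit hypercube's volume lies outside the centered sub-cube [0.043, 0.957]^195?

The inner cube has side 1-2·0.043 = 0.914 and volume (0.914)^195 ≈ 2.424e-08, so the shell holds 0.9999999758 of the volume.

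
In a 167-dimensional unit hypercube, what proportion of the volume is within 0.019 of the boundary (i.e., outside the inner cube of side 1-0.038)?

1 - (1 - 2·0.019)^167 = 1 - 0.962^167 ≈ 0.99845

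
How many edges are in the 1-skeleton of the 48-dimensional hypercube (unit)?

Number of 1-faces = C(48,1)·2^(48-1) = 48·140737488355328 = 6755399441055744.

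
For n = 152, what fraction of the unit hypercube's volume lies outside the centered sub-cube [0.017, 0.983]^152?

The inner cube has side 1-2·0.017 = 0.966 and volume (0.966)^152 ≈ 0.005206, so the shell holds 0.994794 of the volume.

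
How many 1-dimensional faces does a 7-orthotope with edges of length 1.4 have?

Number of 1-faces = C(7,1) · 2^(7-1) = 7 · 64 = 448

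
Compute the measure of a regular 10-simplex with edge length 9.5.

Volume = 9.5^10 · √(11/2^10) / 10! ≈ 171.009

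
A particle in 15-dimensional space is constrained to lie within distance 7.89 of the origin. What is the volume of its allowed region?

Volume = π^{15/2}·(7.89)^15/Γ(17/2) ≈ 1.0904e+13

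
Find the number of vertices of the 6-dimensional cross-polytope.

An n-cross-polytope has 2n vertices; here n = 6, giving 12.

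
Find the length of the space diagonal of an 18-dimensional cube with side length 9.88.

The space diagonal of an n-cube of side s is s√n. Here 9.88·√18 ≈ 41.9173.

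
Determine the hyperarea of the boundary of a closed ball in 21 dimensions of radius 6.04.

S = n·V_n(r)/r = 21·V_21(6.04)/6.04 (volume-to-surface relation), giving 1.22322e+15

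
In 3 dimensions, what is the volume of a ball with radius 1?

The n-ball volume is π^(n/2)·r^n/Γ(n/2+1). With n=3, r=1: V = 4·π/3 ≈ 4.18879.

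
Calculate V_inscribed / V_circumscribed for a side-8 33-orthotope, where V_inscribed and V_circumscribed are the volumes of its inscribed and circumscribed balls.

V_in/V_out = n^(-n/2) = 33^(-33/2) ≈ 8.80076e-26.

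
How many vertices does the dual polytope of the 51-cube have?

Number of vertices = 2n = 102.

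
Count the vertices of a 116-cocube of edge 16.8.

Number of vertices = 2n = 232.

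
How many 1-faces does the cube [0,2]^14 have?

The 14-cube has n·2^(n-1) = 14·2^13 = 14·8192 = 114688 edges.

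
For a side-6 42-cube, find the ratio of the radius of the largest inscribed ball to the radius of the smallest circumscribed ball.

r_in = 6/2 (half the side); r_out = 6√42/2 (half the diagonal). Ratio = 1/√42 ≈ 0.154303.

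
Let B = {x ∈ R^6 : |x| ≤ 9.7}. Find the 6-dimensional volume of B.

Volume = π^{6/2}·(9.7)^6/Γ(4) ≈ 4.30456e+06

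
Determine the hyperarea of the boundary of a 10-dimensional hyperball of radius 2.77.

S_10(2.77) = 2·π^(10/2)·(2.77)^9 / Γ(10/2) ≈ 244842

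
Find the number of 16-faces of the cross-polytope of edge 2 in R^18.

An n-cross-polytope has 2^(k+1)·C(n,k+1) k-faces. Here 2^17·C(18,17) = 131072·18 = 2359296.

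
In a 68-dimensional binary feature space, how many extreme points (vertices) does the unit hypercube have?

Each vertex is a binary string of length 68, so there are 2^68 = 295147905179352825856.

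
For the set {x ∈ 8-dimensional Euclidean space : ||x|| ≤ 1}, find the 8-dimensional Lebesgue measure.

V_8(1) = π^(8/2) · (1)^8 / Γ(8/2 + 1) = π^4/24 ≈ 4.05871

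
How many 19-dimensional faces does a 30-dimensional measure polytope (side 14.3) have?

An n-cube has C(n,k)·2^(n-k) k-faces. Here C(30,19)·2^11 = 54627300·2048 = 111876710400.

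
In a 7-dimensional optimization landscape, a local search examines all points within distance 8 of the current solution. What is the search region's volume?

Volume = π^{7/2}·(8)^7/Γ(9/2) = 33554432·π^3/105 ≈ 9.90855e+06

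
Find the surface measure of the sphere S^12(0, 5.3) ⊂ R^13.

The surface area of an n-ball is 2π^(n/2) r^(n-1) / Γ(n/2). For n=13, r=5.3: 5.81561e+09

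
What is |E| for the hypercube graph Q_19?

An n-cube has n·2^(n-1) edges. With n = 19: 19·262144 = 4980736.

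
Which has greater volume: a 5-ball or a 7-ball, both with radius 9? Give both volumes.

V_5(9) ≈ 310821. V_7(9) ≈ 2.25984e+07. The 7-ball is larger.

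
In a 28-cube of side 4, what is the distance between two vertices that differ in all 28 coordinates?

d = √(4² + 4² + ... + 4²) [28 terms] = √(28·4²) = 4√28 ≈ 21.166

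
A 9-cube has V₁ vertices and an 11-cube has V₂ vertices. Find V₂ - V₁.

V₁ = 2^9 = 512. V₂ = 2^11 = 2048. V₂ - V₁ = 1536.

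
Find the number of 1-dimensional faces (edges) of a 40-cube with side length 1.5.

Number of 1-faces = C(40,1)·2^(40-1) = 40·549755813888 = 21990232555520.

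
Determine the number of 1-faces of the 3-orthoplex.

Number of 1-faces = 2^(1+1) · C(3,1+1) = 4 · 3 = 12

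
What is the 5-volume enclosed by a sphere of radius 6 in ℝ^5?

The n-ball volume is π^(n/2)·r^n/Γ(n/2+1). With n=5, r=6: V = 20736·π^2/5 ≈ 40931.2.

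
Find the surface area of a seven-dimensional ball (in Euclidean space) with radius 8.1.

The surface area of an n-ball is 2π^(n/2) r^(n-1) / Γ(n/2). For n=7, r=8.1: 9.34089e+06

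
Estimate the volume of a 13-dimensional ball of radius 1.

V_13(1) = π^(13/2) · (1)^13 / Γ(13/2 + 1) = 128·π^6/135135 ≈ 0.910629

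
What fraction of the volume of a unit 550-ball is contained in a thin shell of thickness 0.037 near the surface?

1 - (1-0.037)^550 ≈ 0.999999999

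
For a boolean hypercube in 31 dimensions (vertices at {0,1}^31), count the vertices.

An n-cube has 2^n vertices; for n = 31 that is 2^31 = 2147483648.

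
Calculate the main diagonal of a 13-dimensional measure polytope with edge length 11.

d = √(11² + 11² + ... + 11²) [13 terms] = √(13·11²) = 11√13 ≈ 39.6611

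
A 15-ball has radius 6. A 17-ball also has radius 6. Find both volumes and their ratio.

V_15(6) ≈ 1.79349e+11. V_17(6) ≈ 2.38634e+12. Ratio V_15/V_17 ≈ 0.07516.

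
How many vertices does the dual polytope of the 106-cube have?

The vertices are ±e_1, ..., ±e_106, so there are 2·106 = 212.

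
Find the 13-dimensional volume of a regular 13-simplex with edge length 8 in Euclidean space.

V = (8^13 / 13!) · √((13+1) / 2^13) ≈ 3.64971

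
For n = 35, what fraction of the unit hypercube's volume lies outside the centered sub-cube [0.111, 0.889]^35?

The inner cube has side 1-2·0.111 = 0.778 and volume (0.778)^35 ≈ 0.0001529, so the shell holds 0.999847 of the volume.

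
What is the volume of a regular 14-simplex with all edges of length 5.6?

Volume = 5.6^14 · √(15/2^14) / 14! ≈ 0.0103528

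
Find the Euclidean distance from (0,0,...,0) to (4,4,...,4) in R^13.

||(4,4,...,4)|| = √(13)·4 ≈ 14.4222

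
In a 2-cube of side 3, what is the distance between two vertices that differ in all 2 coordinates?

||(3,3,...,3)|| = √(2)·3 ≈ 4.24264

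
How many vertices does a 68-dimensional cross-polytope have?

The vertices are ±e_1, ..., ±e_68, so there are 2·68 = 136.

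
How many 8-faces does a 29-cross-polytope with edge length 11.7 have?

Each 8-face is the convex hull of 9 vertices, one chosen as ±e_i from each of 9 distinct axes: 2^9·C(29,9) = 5127682560.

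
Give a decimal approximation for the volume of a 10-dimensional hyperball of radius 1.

The n-ball volume is π^(n/2)·r^n/Γ(n/2+1). With n=10, r=1: V = π^5/120 ≈ 2.55016.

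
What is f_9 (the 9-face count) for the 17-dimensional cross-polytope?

An n-cross-polytope has 2^(k+1)·C(n,k+1) k-faces. Here 2^10·C(17,10) = 1024·19448 = 19914752.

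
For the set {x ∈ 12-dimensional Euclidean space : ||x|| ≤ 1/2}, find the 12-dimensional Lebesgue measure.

V_12(1/2) = π^(12/2) · (1/2)^12 / Γ(12/2 + 1) = π^6/2949120 ≈ 0.000325992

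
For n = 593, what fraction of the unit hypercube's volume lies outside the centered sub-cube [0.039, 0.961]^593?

The inner cube has side 1-2·0.039 = 0.922 and volume (0.922)^593 ≈ 1.217e-21, so the shell holds 1 - 1.217e-21 of the volume.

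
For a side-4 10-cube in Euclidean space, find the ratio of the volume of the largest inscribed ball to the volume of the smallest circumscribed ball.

The radii are 4/2 and 4√10/2, so the volume ratio is (1/√10)^10 = 10^{-10/2} ≈ 1e-05.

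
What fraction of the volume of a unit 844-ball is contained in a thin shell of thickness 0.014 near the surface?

V(inner)/V(outer) = ((1-0.014)/1)^844 ≈ 6.794e-06, so the shell fraction is 0.999993.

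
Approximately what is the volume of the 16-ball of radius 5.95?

Volume = π^{16/2}·(5.95)^16/Γ(9) ≈ 5.80697e+11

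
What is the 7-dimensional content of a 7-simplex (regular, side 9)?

For a regular n-simplex with edge a, V = (a^n / n!)·√((n+1)/2^n). With a=9, n=7: V ≈ 237.25.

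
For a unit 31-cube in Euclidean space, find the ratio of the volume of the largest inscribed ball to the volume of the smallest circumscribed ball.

The radii are 1/2 and 1√31/2, so the volume ratio is (1/√31)^31 = 31^{-31/2} ≈ 7.65409e-24.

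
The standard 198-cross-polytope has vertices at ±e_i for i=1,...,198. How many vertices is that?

An n-cross-polytope has 2n vertices; here n = 198, giving 396.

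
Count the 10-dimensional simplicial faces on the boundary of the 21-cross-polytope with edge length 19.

An n-cross-polytope has 2^(k+1)·C(n,k+1) k-faces. Here 2^11·C(21,11) = 2048·352716 = 722362368.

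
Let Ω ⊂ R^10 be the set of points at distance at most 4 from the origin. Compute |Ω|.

Volume = π^{10/2}·(4)^10/Γ(6) = 131072·π^5/15 ≈ 2.67404e+06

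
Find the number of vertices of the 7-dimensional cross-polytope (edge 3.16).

The 7-dimensional cross-polytope has 2n = 2·7 = 14 vertices.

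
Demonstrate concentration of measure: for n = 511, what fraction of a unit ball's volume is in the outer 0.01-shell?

1 - (1-0.01)^511 ≈ 0.994117 ≈ 99.41%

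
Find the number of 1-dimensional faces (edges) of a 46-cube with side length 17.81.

The 46-cube has n·2^(n-1) = 46·2^45 = 46·35184372088832 = 1618481116086272 edges.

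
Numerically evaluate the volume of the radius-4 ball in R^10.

The n-ball volume is π^(n/2)·r^n/Γ(n/2+1). With n=10, r=4: V = 131072·π^5/15 ≈ 2.67404e+06.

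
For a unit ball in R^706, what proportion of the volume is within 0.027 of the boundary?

V(inner)/V(outer) = ((1-0.027)/1)^706 ≈ 4.052e-09, so the shell fraction is 0.9999999959.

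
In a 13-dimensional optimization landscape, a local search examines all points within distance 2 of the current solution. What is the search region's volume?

V = 1048576·π^6/135135 ≈ 7459.87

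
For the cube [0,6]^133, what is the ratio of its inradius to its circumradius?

r_in = 6/2 (half the side); r_out = 6√133/2 (half the diagonal). Ratio = 1/√133 ≈ 0.086711.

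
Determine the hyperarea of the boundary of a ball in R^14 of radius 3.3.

S = n·V_n(r)/r = 14·V_14(3.3)/3.3 (volume-to-surface relation), giving 4.61772e+07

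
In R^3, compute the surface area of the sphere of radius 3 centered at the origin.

S_3(3) = 2·π^(3/2)·(3)^2 / Γ(3/2) = 4πr² = 4π·(3)² ≈ 113.097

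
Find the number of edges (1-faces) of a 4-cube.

An n-cube has C(n,k)·2^(n-k) k-faces. Here C(4,1)·2^3 = 4·8 = 32.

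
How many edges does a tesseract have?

Each of the 2^4 = 16 vertices has degree 4; total edges = 4·2^4/2 = 32.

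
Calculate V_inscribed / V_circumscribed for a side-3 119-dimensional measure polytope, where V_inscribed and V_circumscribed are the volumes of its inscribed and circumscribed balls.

Volume scales as r^n, and r_in/r_out = 1/√119, giving (1/√119)^119 ≈ 3.19857e-124.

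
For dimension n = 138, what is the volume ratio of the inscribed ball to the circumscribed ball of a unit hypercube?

V_in / V_out = (r_in/r_out)^138 = (1/√138)^138 = 138^(-138/2) ≈ 2.2302e-148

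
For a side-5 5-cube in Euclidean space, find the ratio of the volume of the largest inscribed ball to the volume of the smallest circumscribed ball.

V_in/V_out = n^(-n/2) = 5^(-5/2) ≈ 0.0178885.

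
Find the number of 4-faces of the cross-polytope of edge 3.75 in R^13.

Number of 4-faces = 2^(4+1) · C(13,4+1) = 32 · 1287 = 41184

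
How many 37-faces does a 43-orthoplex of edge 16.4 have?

f_37(43-orthoplex) = 2^38 · (43 choose 38) = 264596923468480512.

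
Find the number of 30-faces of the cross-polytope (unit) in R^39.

Number of 30-faces = 2^(30+1) · C(39,30+1) = 2147483648 · 61523748 = 132121242793672704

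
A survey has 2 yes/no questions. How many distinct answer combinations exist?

The 2-cube has 2^2 = 4 vertices.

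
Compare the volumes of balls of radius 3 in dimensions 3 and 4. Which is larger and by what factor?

V_3(3) ≈ 113.097, V_4(3) ≈ 399.719. The 4-ball is larger by a factor of 3.534.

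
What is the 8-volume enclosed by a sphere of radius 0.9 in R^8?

V_8(0.9) = π^(8/2) · (0.9)^8 / Γ(8/2 + 1) ≈ 1.74714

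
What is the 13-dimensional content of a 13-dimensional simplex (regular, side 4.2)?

Volume = 4.2^13 · √(14/2^13) / 13! ≈ 0.000840097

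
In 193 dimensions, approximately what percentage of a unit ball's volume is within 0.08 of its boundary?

1 - (1-0.08)^193 ≈ 0.9999998974 ≈ 99.999990%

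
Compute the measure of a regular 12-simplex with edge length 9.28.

For a regular n-simplex with edge a, V = (a^n / n!)·√((n+1)/2^n). With a=9.28, n=12: V ≈ 47.9767.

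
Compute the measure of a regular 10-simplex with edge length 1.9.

Volume = 1.9^10 · √(11/2^10) / 10! ≈ 1.75113e-05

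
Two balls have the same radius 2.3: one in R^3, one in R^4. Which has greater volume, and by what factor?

V_3(2.3) ≈ 50.965, V_4(2.3) ≈ 138.096. The 4-ball is larger by a factor of 2.71.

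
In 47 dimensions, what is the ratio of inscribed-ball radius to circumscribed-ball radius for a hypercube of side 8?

Ratio = (s/2)/(s√47/2) = 47^(-1/2) ≈ 0.145865.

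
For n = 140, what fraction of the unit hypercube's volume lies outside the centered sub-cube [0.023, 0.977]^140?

The inner cube has side 1-2·0.023 = 0.954 and volume (0.954)^140 ≈ 0.00137, so the shell holds 0.99863 of the volume.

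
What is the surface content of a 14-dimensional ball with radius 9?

|∂B_14(9)| = 282429536481·π^7/40 ≈ 2.13255e+13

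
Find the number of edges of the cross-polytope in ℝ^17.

An n-cross-polytope has 2^(k+1)·C(n,k+1) k-faces. Here 2^2·C(17,2) = 4·136 = 544.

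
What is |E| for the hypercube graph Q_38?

The 38-cube has n·2^(n-1) = 38·2^37 = 38·137438953472 = 5222680231936 edges.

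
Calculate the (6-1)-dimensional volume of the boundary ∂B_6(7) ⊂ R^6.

The surface area of an n-ball is 2π^(n/2) r^(n-1) / Γ(n/2). For n=6, r=7: 16807·π^3 ≈ 521122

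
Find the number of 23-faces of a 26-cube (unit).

Choose 23 of 26 axes to span the face (C(26,23) = 2600 ways), then fix each of the remaining 3 coordinates at one of its two extreme values (2^3 = 8 ways): 2600·8 = 20800.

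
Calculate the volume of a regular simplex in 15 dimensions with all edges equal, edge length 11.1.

V = (11.1^15 / 15!) · √((15+1) / 2^15) ≈ 80.85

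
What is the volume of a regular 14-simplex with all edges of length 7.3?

V = (7.3^14 / 14!) · √((14+1) / 2^14) ≈ 0.423592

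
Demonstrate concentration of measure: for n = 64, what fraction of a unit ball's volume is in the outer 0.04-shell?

1 - (1-0.04)^64 ≈ 0.926657 ≈ 92.67%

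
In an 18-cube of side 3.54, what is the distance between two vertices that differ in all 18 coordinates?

d = √(3.54² + 3.54² + ... + 3.54²) [18 terms] = √(18·3.54²) = 3.54√18 ≈ 15.0189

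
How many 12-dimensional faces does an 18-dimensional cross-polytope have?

Number of 12-faces = 2^(12+1) · C(18,12+1) = 8192 · 8568 = 70189056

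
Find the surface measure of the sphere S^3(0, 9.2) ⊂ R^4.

|∂B_4(9.2)| ≈ 15370.7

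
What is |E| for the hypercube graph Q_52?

The 52-cube has n·2^(n-1) = 52·2^51 = 52·2251799813685248 = 117093590311632896 edges.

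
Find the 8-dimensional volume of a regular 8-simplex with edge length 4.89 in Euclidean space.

V = (4.89^8 / 8!) · √((8+1) / 2^8) ≈ 1.52038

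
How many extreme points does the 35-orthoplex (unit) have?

Number of vertices = 2n = 70.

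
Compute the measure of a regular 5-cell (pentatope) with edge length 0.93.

For a regular n-simplex with edge a, V = (a^n / n!)·√((n+1)/2^n). With a=0.93, n=4: V ≈ 0.0174239.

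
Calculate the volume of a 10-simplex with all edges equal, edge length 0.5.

For a regular n-simplex with edge a, V = (a^n / n!)·√((n+1)/2^n). With a=0.5, n=10: V ≈ 2.78922e-11.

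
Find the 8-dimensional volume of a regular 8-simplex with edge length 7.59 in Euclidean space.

V_8 = √(9) · 7.59^8 / (8! · 2^(8/2)) ≈ 51.2171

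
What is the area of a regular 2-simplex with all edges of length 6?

Area = (√3/4) · 6² = 15.5885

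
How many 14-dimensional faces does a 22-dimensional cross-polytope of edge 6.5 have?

Number of 14-faces = 2^(14+1) · C(22,14+1) = 32768 · 170544 = 5588385792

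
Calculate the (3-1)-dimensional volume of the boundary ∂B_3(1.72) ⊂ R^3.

S_3(1.72) = 2·π^(3/2)·(1.72)^2 / Γ(3/2) = 4πr² = 4π·(1.72)² ≈ 37.1764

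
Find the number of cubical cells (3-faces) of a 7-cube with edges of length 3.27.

Choose 3 of 7 axes to span the face (C(7,3) = 35 ways), then fix each of the remaining 4 coordinates at one of its two extreme values (2^4 = 16 ways): 35·16 = 560.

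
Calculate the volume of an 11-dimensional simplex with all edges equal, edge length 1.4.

Volume = 1.4^11 · √(12/2^11) / 11! ≈ 7.76566e-08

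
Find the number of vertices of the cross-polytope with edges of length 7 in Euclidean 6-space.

Each 0-face is the convex hull of 1 vertex, one chosen as ±e_i from each of 1 distinct axis: 2^1·C(6,1) = 12.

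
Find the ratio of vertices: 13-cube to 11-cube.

The 13-cube has 2^13 = 8192 vertices. The 11-cube has 2^11 = 2048 vertices. Ratio: 8192/2048 = 4.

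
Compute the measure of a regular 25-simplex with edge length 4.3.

For a regular n-simplex with edge a, V = (a^n / n!)·√((n+1)/2^n). With a=4.3, n=25: V ≈ 3.89652e-13.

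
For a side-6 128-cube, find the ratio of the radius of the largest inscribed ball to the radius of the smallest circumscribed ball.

For an n-cube of any side s, the inradius is s/2 and the circumradius is s√n/2, so the ratio is 1/√128 ≈ 0.0883883.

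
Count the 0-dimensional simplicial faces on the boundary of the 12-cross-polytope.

Number of 0-faces = 2^(0+1) · C(12,0+1) = 2 · 12 = 24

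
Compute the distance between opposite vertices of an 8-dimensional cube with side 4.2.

The space diagonal of an n-cube of side s is s√n. Here 4.2·√8 ≈ 11.8794.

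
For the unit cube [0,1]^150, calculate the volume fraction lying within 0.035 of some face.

The inner cube has side 1-2·0.035 = 0.93 and volume (0.93)^150 ≈ 1.873e-05, so the shell holds 0.999981 of the volume.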